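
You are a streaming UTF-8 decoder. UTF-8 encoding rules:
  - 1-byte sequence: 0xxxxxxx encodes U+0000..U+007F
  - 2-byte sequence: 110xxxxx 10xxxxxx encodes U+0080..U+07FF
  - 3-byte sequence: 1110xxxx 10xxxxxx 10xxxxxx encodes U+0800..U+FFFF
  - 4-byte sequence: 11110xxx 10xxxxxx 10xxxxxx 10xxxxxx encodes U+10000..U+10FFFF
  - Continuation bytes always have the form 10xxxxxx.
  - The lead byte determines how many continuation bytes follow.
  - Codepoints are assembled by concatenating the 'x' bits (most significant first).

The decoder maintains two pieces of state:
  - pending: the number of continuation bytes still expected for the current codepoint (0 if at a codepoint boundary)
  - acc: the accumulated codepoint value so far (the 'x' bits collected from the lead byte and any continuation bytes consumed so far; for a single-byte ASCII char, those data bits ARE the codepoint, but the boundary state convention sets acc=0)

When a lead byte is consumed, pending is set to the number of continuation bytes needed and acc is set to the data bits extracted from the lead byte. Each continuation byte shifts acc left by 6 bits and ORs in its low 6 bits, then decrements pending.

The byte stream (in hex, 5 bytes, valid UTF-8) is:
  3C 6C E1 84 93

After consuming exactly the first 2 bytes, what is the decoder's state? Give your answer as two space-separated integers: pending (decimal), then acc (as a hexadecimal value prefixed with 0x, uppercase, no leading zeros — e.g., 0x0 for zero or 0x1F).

Answer: 0 0x0

Derivation:
Byte[0]=3C: 1-byte. pending=0, acc=0x0
Byte[1]=6C: 1-byte. pending=0, acc=0x0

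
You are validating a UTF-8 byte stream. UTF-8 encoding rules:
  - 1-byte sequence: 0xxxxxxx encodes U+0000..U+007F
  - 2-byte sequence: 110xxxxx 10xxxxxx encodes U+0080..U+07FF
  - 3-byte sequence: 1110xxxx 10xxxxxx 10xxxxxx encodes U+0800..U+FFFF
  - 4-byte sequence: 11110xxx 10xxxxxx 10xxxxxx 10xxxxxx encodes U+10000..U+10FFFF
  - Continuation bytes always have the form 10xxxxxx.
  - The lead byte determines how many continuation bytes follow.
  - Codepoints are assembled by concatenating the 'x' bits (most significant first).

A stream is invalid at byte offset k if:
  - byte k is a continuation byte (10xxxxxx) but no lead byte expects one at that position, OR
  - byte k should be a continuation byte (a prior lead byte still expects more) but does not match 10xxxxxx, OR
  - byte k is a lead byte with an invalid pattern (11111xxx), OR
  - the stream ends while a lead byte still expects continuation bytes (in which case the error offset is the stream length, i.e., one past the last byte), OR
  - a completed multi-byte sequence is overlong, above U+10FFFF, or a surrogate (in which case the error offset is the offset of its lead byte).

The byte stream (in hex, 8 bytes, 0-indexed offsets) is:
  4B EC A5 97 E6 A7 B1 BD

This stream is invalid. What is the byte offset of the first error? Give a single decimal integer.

Byte[0]=4B: 1-byte ASCII. cp=U+004B
Byte[1]=EC: 3-byte lead, need 2 cont bytes. acc=0xC
Byte[2]=A5: continuation. acc=(acc<<6)|0x25=0x325
Byte[3]=97: continuation. acc=(acc<<6)|0x17=0xC957
Completed: cp=U+C957 (starts at byte 1)
Byte[4]=E6: 3-byte lead, need 2 cont bytes. acc=0x6
Byte[5]=A7: continuation. acc=(acc<<6)|0x27=0x1A7
Byte[6]=B1: continuation. acc=(acc<<6)|0x31=0x69F1
Completed: cp=U+69F1 (starts at byte 4)
Byte[7]=BD: INVALID lead byte (not 0xxx/110x/1110/11110)

Answer: 7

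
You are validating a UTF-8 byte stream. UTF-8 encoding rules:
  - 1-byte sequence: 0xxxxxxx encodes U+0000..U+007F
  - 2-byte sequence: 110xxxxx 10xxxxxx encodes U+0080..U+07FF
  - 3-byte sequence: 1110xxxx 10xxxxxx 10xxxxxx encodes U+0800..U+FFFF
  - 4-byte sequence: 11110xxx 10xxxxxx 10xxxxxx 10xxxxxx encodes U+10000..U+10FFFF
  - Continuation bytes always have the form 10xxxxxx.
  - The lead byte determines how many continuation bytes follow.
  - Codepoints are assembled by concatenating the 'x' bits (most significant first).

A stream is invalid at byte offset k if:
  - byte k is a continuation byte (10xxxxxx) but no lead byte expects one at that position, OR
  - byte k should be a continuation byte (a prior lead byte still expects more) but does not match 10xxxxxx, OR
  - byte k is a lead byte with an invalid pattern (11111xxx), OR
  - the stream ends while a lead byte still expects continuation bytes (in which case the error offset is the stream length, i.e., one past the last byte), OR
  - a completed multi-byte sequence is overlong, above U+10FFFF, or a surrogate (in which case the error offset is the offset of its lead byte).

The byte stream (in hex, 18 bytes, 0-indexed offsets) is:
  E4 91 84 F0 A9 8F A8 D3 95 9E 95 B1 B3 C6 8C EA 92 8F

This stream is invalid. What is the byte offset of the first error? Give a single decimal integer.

Byte[0]=E4: 3-byte lead, need 2 cont bytes. acc=0x4
Byte[1]=91: continuation. acc=(acc<<6)|0x11=0x111
Byte[2]=84: continuation. acc=(acc<<6)|0x04=0x4444
Completed: cp=U+4444 (starts at byte 0)
Byte[3]=F0: 4-byte lead, need 3 cont bytes. acc=0x0
Byte[4]=A9: continuation. acc=(acc<<6)|0x29=0x29
Byte[5]=8F: continuation. acc=(acc<<6)|0x0F=0xA4F
Byte[6]=A8: continuation. acc=(acc<<6)|0x28=0x293E8
Completed: cp=U+293E8 (starts at byte 3)
Byte[7]=D3: 2-byte lead, need 1 cont bytes. acc=0x13
Byte[8]=95: continuation. acc=(acc<<6)|0x15=0x4D5
Completed: cp=U+04D5 (starts at byte 7)
Byte[9]=9E: INVALID lead byte (not 0xxx/110x/1110/11110)

Answer: 9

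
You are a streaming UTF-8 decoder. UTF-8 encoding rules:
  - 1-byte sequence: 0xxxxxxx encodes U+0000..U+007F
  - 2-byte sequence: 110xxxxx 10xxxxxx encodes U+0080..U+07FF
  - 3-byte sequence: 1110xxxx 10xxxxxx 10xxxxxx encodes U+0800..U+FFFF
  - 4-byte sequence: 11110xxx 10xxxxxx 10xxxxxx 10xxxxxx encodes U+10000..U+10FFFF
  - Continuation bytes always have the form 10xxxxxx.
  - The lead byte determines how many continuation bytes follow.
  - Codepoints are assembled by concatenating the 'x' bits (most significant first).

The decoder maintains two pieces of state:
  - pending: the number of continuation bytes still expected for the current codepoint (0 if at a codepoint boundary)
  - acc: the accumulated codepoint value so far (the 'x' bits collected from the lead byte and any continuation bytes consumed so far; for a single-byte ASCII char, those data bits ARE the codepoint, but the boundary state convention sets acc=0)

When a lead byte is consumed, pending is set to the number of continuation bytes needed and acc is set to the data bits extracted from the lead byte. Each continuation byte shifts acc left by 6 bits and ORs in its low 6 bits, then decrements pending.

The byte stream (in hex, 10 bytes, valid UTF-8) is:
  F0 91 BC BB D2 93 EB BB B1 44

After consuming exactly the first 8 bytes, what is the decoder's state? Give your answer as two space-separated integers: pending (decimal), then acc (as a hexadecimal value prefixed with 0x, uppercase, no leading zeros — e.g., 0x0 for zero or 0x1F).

Answer: 1 0x2FB

Derivation:
Byte[0]=F0: 4-byte lead. pending=3, acc=0x0
Byte[1]=91: continuation. acc=(acc<<6)|0x11=0x11, pending=2
Byte[2]=BC: continuation. acc=(acc<<6)|0x3C=0x47C, pending=1
Byte[3]=BB: continuation. acc=(acc<<6)|0x3B=0x11F3B, pending=0
Byte[4]=D2: 2-byte lead. pending=1, acc=0x12
Byte[5]=93: continuation. acc=(acc<<6)|0x13=0x493, pending=0
Byte[6]=EB: 3-byte lead. pending=2, acc=0xB
Byte[7]=BB: continuation. acc=(acc<<6)|0x3B=0x2FB, pending=1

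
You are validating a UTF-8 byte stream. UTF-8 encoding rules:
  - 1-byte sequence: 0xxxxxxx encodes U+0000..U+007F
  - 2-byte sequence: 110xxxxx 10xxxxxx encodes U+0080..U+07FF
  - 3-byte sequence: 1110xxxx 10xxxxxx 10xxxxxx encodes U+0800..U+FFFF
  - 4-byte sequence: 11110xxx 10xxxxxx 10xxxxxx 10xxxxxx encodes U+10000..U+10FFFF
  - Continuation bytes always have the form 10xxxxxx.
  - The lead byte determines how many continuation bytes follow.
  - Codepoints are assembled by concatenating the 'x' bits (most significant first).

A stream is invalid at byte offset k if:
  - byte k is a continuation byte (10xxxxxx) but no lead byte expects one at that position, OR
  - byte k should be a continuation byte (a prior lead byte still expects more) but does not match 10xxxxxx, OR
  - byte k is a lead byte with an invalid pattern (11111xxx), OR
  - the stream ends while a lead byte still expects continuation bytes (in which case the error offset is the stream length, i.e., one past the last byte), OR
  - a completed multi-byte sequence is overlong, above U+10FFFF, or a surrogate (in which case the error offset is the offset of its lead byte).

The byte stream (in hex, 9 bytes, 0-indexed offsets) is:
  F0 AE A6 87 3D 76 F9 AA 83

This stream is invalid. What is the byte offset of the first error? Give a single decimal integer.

Byte[0]=F0: 4-byte lead, need 3 cont bytes. acc=0x0
Byte[1]=AE: continuation. acc=(acc<<6)|0x2E=0x2E
Byte[2]=A6: continuation. acc=(acc<<6)|0x26=0xBA6
Byte[3]=87: continuation. acc=(acc<<6)|0x07=0x2E987
Completed: cp=U+2E987 (starts at byte 0)
Byte[4]=3D: 1-byte ASCII. cp=U+003D
Byte[5]=76: 1-byte ASCII. cp=U+0076
Byte[6]=F9: INVALID lead byte (not 0xxx/110x/1110/11110)

Answer: 6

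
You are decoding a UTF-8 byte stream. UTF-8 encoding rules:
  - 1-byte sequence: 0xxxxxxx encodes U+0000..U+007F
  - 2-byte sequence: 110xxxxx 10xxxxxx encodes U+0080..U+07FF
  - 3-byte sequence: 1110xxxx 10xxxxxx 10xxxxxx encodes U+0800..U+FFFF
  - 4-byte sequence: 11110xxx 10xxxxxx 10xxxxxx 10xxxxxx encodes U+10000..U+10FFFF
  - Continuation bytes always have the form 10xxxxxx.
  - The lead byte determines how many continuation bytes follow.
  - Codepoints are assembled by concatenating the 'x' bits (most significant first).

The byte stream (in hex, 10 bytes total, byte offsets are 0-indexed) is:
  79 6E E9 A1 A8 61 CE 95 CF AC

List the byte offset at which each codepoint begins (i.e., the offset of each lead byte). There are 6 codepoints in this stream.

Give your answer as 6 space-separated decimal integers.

Byte[0]=79: 1-byte ASCII. cp=U+0079
Byte[1]=6E: 1-byte ASCII. cp=U+006E
Byte[2]=E9: 3-byte lead, need 2 cont bytes. acc=0x9
Byte[3]=A1: continuation. acc=(acc<<6)|0x21=0x261
Byte[4]=A8: continuation. acc=(acc<<6)|0x28=0x9868
Completed: cp=U+9868 (starts at byte 2)
Byte[5]=61: 1-byte ASCII. cp=U+0061
Byte[6]=CE: 2-byte lead, need 1 cont bytes. acc=0xE
Byte[7]=95: continuation. acc=(acc<<6)|0x15=0x395
Completed: cp=U+0395 (starts at byte 6)
Byte[8]=CF: 2-byte lead, need 1 cont bytes. acc=0xF
Byte[9]=AC: continuation. acc=(acc<<6)|0x2C=0x3EC
Completed: cp=U+03EC (starts at byte 8)

Answer: 0 1 2 5 6 8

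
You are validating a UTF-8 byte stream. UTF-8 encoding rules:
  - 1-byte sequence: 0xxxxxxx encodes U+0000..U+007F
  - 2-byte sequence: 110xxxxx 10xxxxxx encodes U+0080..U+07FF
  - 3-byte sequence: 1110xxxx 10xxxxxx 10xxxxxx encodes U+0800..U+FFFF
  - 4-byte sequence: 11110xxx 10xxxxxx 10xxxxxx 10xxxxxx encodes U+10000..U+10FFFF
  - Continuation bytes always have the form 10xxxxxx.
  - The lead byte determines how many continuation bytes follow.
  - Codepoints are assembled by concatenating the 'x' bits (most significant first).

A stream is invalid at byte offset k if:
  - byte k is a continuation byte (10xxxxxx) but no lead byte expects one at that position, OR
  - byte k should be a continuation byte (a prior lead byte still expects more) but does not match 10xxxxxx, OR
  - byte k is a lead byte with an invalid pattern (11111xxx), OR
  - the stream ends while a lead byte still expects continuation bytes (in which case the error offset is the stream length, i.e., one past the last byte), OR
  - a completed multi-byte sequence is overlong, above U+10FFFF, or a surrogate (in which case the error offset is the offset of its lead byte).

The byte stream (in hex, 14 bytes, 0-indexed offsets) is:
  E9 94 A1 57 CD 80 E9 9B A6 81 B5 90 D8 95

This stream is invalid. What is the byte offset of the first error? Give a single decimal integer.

Byte[0]=E9: 3-byte lead, need 2 cont bytes. acc=0x9
Byte[1]=94: continuation. acc=(acc<<6)|0x14=0x254
Byte[2]=A1: continuation. acc=(acc<<6)|0x21=0x9521
Completed: cp=U+9521 (starts at byte 0)
Byte[3]=57: 1-byte ASCII. cp=U+0057
Byte[4]=CD: 2-byte lead, need 1 cont bytes. acc=0xD
Byte[5]=80: continuation. acc=(acc<<6)|0x00=0x340
Completed: cp=U+0340 (starts at byte 4)
Byte[6]=E9: 3-byte lead, need 2 cont bytes. acc=0x9
Byte[7]=9B: continuation. acc=(acc<<6)|0x1B=0x25B
Byte[8]=A6: continuation. acc=(acc<<6)|0x26=0x96E6
Completed: cp=U+96E6 (starts at byte 6)
Byte[9]=81: INVALID lead byte (not 0xxx/110x/1110/11110)

Answer: 9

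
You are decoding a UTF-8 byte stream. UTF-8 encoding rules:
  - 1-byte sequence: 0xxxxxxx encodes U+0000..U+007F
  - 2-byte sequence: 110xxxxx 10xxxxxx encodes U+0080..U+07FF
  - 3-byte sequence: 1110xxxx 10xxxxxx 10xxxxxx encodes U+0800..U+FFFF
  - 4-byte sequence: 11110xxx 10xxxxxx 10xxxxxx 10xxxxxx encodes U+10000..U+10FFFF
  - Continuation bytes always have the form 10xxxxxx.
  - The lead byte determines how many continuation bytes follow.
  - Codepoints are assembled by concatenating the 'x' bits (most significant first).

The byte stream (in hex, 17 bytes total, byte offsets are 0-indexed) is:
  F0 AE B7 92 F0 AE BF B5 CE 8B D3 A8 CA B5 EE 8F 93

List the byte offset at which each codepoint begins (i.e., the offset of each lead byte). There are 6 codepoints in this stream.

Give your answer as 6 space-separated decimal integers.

Byte[0]=F0: 4-byte lead, need 3 cont bytes. acc=0x0
Byte[1]=AE: continuation. acc=(acc<<6)|0x2E=0x2E
Byte[2]=B7: continuation. acc=(acc<<6)|0x37=0xBB7
Byte[3]=92: continuation. acc=(acc<<6)|0x12=0x2EDD2
Completed: cp=U+2EDD2 (starts at byte 0)
Byte[4]=F0: 4-byte lead, need 3 cont bytes. acc=0x0
Byte[5]=AE: continuation. acc=(acc<<6)|0x2E=0x2E
Byte[6]=BF: continuation. acc=(acc<<6)|0x3F=0xBBF
Byte[7]=B5: continuation. acc=(acc<<6)|0x35=0x2EFF5
Completed: cp=U+2EFF5 (starts at byte 4)
Byte[8]=CE: 2-byte lead, need 1 cont bytes. acc=0xE
Byte[9]=8B: continuation. acc=(acc<<6)|0x0B=0x38B
Completed: cp=U+038B (starts at byte 8)
Byte[10]=D3: 2-byte lead, need 1 cont bytes. acc=0x13
Byte[11]=A8: continuation. acc=(acc<<6)|0x28=0x4E8
Completed: cp=U+04E8 (starts at byte 10)
Byte[12]=CA: 2-byte lead, need 1 cont bytes. acc=0xA
Byte[13]=B5: continuation. acc=(acc<<6)|0x35=0x2B5
Completed: cp=U+02B5 (starts at byte 12)
Byte[14]=EE: 3-byte lead, need 2 cont bytes. acc=0xE
Byte[15]=8F: continuation. acc=(acc<<6)|0x0F=0x38F
Byte[16]=93: continuation. acc=(acc<<6)|0x13=0xE3D3
Completed: cp=U+E3D3 (starts at byte 14)

Answer: 0 4 8 10 12 14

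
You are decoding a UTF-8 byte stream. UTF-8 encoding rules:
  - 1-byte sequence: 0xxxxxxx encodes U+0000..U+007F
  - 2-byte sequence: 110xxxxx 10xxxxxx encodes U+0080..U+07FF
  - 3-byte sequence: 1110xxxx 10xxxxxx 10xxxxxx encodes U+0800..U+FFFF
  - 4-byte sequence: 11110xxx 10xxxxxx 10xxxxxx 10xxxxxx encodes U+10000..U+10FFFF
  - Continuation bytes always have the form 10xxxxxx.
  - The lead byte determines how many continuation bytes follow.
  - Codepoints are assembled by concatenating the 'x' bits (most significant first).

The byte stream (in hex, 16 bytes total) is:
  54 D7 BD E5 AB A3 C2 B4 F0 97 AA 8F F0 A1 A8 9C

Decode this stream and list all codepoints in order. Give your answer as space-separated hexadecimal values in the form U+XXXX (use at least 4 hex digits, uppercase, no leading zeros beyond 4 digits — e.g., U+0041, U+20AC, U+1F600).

Answer: U+0054 U+05FD U+5AE3 U+00B4 U+17A8F U+21A1C

Derivation:
Byte[0]=54: 1-byte ASCII. cp=U+0054
Byte[1]=D7: 2-byte lead, need 1 cont bytes. acc=0x17
Byte[2]=BD: continuation. acc=(acc<<6)|0x3D=0x5FD
Completed: cp=U+05FD (starts at byte 1)
Byte[3]=E5: 3-byte lead, need 2 cont bytes. acc=0x5
Byte[4]=AB: continuation. acc=(acc<<6)|0x2B=0x16B
Byte[5]=A3: continuation. acc=(acc<<6)|0x23=0x5AE3
Completed: cp=U+5AE3 (starts at byte 3)
Byte[6]=C2: 2-byte lead, need 1 cont bytes. acc=0x2
Byte[7]=B4: continuation. acc=(acc<<6)|0x34=0xB4
Completed: cp=U+00B4 (starts at byte 6)
Byte[8]=F0: 4-byte lead, need 3 cont bytes. acc=0x0
Byte[9]=97: continuation. acc=(acc<<6)|0x17=0x17
Byte[10]=AA: continuation. acc=(acc<<6)|0x2A=0x5EA
Byte[11]=8F: continuation. acc=(acc<<6)|0x0F=0x17A8F
Completed: cp=U+17A8F (starts at byte 8)
Byte[12]=F0: 4-byte lead, need 3 cont bytes. acc=0x0
Byte[13]=A1: continuation. acc=(acc<<6)|0x21=0x21
Byte[14]=A8: continuation. acc=(acc<<6)|0x28=0x868
Byte[15]=9C: continuation. acc=(acc<<6)|0x1C=0x21A1C
Completed: cp=U+21A1C (starts at byte 12)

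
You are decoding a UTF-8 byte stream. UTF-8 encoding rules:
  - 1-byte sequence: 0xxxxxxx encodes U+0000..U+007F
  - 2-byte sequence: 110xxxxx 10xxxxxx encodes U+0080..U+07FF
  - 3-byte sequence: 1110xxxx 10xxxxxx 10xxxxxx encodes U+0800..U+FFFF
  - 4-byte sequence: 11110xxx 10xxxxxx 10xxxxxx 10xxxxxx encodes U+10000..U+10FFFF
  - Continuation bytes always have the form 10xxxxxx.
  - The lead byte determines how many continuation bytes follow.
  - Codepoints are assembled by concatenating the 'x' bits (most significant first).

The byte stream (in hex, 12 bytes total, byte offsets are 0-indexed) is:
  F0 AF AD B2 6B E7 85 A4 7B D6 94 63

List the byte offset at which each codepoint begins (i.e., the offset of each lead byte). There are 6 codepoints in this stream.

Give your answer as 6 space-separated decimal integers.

Answer: 0 4 5 8 9 11

Derivation:
Byte[0]=F0: 4-byte lead, need 3 cont bytes. acc=0x0
Byte[1]=AF: continuation. acc=(acc<<6)|0x2F=0x2F
Byte[2]=AD: continuation. acc=(acc<<6)|0x2D=0xBED
Byte[3]=B2: continuation. acc=(acc<<6)|0x32=0x2FB72
Completed: cp=U+2FB72 (starts at byte 0)
Byte[4]=6B: 1-byte ASCII. cp=U+006B
Byte[5]=E7: 3-byte lead, need 2 cont bytes. acc=0x7
Byte[6]=85: continuation. acc=(acc<<6)|0x05=0x1C5
Byte[7]=A4: continuation. acc=(acc<<6)|0x24=0x7164
Completed: cp=U+7164 (starts at byte 5)
Byte[8]=7B: 1-byte ASCII. cp=U+007B
Byte[9]=D6: 2-byte lead, need 1 cont bytes. acc=0x16
Byte[10]=94: continuation. acc=(acc<<6)|0x14=0x594
Completed: cp=U+0594 (starts at byte 9)
Byte[11]=63: 1-byte ASCII. cp=U+0063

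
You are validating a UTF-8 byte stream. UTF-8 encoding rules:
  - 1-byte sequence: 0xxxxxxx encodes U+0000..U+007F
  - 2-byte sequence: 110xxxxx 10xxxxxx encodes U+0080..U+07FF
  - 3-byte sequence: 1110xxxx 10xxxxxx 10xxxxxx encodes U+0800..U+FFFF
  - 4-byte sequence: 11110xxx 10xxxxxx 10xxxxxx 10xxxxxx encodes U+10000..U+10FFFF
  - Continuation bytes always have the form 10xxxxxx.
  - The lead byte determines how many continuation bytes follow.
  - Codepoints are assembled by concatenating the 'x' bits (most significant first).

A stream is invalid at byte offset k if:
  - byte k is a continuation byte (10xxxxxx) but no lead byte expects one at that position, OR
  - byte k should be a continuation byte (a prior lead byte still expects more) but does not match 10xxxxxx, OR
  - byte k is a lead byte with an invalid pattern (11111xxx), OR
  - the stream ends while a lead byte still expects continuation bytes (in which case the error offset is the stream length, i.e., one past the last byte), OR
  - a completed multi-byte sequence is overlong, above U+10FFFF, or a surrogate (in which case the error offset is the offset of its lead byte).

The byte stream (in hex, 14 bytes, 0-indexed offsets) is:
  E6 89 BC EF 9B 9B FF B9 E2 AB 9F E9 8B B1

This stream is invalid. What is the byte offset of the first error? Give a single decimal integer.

Byte[0]=E6: 3-byte lead, need 2 cont bytes. acc=0x6
Byte[1]=89: continuation. acc=(acc<<6)|0x09=0x189
Byte[2]=BC: continuation. acc=(acc<<6)|0x3C=0x627C
Completed: cp=U+627C (starts at byte 0)
Byte[3]=EF: 3-byte lead, need 2 cont bytes. acc=0xF
Byte[4]=9B: continuation. acc=(acc<<6)|0x1B=0x3DB
Byte[5]=9B: continuation. acc=(acc<<6)|0x1B=0xF6DB
Completed: cp=U+F6DB (starts at byte 3)
Byte[6]=FF: INVALID lead byte (not 0xxx/110x/1110/11110)

Answer: 6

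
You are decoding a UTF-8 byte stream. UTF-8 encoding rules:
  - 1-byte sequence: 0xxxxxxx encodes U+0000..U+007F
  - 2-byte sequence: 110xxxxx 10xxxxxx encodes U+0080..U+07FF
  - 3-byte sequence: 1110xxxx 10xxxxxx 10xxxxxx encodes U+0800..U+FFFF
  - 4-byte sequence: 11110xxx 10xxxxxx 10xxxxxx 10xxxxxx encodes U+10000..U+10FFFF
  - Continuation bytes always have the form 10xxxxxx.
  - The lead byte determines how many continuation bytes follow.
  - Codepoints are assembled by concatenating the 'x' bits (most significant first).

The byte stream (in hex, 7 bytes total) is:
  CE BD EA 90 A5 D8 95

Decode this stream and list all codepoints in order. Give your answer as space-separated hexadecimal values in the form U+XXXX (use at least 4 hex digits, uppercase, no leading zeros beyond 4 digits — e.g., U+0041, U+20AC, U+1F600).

Answer: U+03BD U+A425 U+0615

Derivation:
Byte[0]=CE: 2-byte lead, need 1 cont bytes. acc=0xE
Byte[1]=BD: continuation. acc=(acc<<6)|0x3D=0x3BD
Completed: cp=U+03BD (starts at byte 0)
Byte[2]=EA: 3-byte lead, need 2 cont bytes. acc=0xA
Byte[3]=90: continuation. acc=(acc<<6)|0x10=0x290
Byte[4]=A5: continuation. acc=(acc<<6)|0x25=0xA425
Completed: cp=U+A425 (starts at byte 2)
Byte[5]=D8: 2-byte lead, need 1 cont bytes. acc=0x18
Byte[6]=95: continuation. acc=(acc<<6)|0x15=0x615
Completed: cp=U+0615 (starts at byte 5)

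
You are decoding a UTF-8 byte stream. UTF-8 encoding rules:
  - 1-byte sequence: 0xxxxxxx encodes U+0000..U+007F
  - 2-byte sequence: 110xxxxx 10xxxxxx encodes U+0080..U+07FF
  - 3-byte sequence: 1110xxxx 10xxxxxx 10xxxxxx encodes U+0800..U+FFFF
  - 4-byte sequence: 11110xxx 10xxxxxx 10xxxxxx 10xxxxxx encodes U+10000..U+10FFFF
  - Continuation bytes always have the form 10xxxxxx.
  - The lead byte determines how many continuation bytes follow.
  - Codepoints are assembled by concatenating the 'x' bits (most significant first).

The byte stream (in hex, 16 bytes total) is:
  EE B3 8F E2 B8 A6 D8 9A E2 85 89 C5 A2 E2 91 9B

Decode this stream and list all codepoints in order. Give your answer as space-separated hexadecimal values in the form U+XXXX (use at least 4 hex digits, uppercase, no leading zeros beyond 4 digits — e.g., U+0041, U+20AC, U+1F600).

Answer: U+ECCF U+2E26 U+061A U+2149 U+0162 U+245B

Derivation:
Byte[0]=EE: 3-byte lead, need 2 cont bytes. acc=0xE
Byte[1]=B3: continuation. acc=(acc<<6)|0x33=0x3B3
Byte[2]=8F: continuation. acc=(acc<<6)|0x0F=0xECCF
Completed: cp=U+ECCF (starts at byte 0)
Byte[3]=E2: 3-byte lead, need 2 cont bytes. acc=0x2
Byte[4]=B8: continuation. acc=(acc<<6)|0x38=0xB8
Byte[5]=A6: continuation. acc=(acc<<6)|0x26=0x2E26
Completed: cp=U+2E26 (starts at byte 3)
Byte[6]=D8: 2-byte lead, need 1 cont bytes. acc=0x18
Byte[7]=9A: continuation. acc=(acc<<6)|0x1A=0x61A
Completed: cp=U+061A (starts at byte 6)
Byte[8]=E2: 3-byte lead, need 2 cont bytes. acc=0x2
Byte[9]=85: continuation. acc=(acc<<6)|0x05=0x85
Byte[10]=89: continuation. acc=(acc<<6)|0x09=0x2149
Completed: cp=U+2149 (starts at byte 8)
Byte[11]=C5: 2-byte lead, need 1 cont bytes. acc=0x5
Byte[12]=A2: continuation. acc=(acc<<6)|0x22=0x162
Completed: cp=U+0162 (starts at byte 11)
Byte[13]=E2: 3-byte lead, need 2 cont bytes. acc=0x2
Byte[14]=91: continuation. acc=(acc<<6)|0x11=0x91
Byte[15]=9B: continuation. acc=(acc<<6)|0x1B=0x245B
Completed: cp=U+245B (starts at byte 13)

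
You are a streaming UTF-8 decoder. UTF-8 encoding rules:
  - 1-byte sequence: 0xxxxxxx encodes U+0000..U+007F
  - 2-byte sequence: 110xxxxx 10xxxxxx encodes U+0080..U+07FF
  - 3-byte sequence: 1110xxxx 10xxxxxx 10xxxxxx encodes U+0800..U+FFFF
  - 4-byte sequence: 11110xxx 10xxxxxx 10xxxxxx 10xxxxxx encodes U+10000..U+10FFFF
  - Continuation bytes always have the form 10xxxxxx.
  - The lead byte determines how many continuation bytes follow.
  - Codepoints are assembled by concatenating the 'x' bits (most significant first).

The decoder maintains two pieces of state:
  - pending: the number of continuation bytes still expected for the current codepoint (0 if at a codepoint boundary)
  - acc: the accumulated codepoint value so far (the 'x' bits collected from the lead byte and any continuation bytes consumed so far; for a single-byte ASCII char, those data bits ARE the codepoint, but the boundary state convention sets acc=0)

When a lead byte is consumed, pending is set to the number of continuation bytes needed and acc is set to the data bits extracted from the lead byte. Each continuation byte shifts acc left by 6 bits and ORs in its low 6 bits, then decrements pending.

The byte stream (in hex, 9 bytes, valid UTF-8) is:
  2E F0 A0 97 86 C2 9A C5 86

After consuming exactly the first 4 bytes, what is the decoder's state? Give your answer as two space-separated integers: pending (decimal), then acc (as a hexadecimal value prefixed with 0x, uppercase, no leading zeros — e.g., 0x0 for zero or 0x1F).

Byte[0]=2E: 1-byte. pending=0, acc=0x0
Byte[1]=F0: 4-byte lead. pending=3, acc=0x0
Byte[2]=A0: continuation. acc=(acc<<6)|0x20=0x20, pending=2
Byte[3]=97: continuation. acc=(acc<<6)|0x17=0x817, pending=1

Answer: 1 0x817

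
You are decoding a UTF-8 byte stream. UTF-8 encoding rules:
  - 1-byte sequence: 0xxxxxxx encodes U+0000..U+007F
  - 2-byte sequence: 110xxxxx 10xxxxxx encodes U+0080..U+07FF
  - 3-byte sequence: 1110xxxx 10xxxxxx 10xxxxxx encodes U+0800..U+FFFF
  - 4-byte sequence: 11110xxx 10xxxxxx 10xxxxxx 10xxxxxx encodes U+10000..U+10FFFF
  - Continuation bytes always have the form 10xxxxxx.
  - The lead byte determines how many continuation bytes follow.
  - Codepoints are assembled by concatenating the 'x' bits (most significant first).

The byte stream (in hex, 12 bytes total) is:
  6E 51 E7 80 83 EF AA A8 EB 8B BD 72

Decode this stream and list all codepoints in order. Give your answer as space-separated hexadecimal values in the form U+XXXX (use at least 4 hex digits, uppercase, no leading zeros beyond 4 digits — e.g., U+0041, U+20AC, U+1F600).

Byte[0]=6E: 1-byte ASCII. cp=U+006E
Byte[1]=51: 1-byte ASCII. cp=U+0051
Byte[2]=E7: 3-byte lead, need 2 cont bytes. acc=0x7
Byte[3]=80: continuation. acc=(acc<<6)|0x00=0x1C0
Byte[4]=83: continuation. acc=(acc<<6)|0x03=0x7003
Completed: cp=U+7003 (starts at byte 2)
Byte[5]=EF: 3-byte lead, need 2 cont bytes. acc=0xF
Byte[6]=AA: continuation. acc=(acc<<6)|0x2A=0x3EA
Byte[7]=A8: continuation. acc=(acc<<6)|0x28=0xFAA8
Completed: cp=U+FAA8 (starts at byte 5)
Byte[8]=EB: 3-byte lead, need 2 cont bytes. acc=0xB
Byte[9]=8B: continuation. acc=(acc<<6)|0x0B=0x2CB
Byte[10]=BD: continuation. acc=(acc<<6)|0x3D=0xB2FD
Completed: cp=U+B2FD (starts at byte 8)
Byte[11]=72: 1-byte ASCII. cp=U+0072

Answer: U+006E U+0051 U+7003 U+FAA8 U+B2FD U+0072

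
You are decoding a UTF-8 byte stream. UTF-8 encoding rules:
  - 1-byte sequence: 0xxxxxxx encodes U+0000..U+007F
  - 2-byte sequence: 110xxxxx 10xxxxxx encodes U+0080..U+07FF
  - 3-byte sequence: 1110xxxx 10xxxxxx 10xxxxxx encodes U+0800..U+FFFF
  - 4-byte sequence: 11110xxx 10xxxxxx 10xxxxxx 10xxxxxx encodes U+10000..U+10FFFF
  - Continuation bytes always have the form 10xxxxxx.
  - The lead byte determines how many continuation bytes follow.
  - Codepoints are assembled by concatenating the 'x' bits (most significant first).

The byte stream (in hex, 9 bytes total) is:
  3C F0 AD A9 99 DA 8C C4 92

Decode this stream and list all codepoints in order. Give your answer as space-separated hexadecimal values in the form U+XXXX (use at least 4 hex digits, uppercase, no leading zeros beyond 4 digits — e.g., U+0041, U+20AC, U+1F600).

Answer: U+003C U+2DA59 U+068C U+0112

Derivation:
Byte[0]=3C: 1-byte ASCII. cp=U+003C
Byte[1]=F0: 4-byte lead, need 3 cont bytes. acc=0x0
Byte[2]=AD: continuation. acc=(acc<<6)|0x2D=0x2D
Byte[3]=A9: continuation. acc=(acc<<6)|0x29=0xB69
Byte[4]=99: continuation. acc=(acc<<6)|0x19=0x2DA59
Completed: cp=U+2DA59 (starts at byte 1)
Byte[5]=DA: 2-byte lead, need 1 cont bytes. acc=0x1A
Byte[6]=8C: continuation. acc=(acc<<6)|0x0C=0x68C
Completed: cp=U+068C (starts at byte 5)
Byte[7]=C4: 2-byte lead, need 1 cont bytes. acc=0x4
Byte[8]=92: continuation. acc=(acc<<6)|0x12=0x112
Completed: cp=U+0112 (starts at byte 7)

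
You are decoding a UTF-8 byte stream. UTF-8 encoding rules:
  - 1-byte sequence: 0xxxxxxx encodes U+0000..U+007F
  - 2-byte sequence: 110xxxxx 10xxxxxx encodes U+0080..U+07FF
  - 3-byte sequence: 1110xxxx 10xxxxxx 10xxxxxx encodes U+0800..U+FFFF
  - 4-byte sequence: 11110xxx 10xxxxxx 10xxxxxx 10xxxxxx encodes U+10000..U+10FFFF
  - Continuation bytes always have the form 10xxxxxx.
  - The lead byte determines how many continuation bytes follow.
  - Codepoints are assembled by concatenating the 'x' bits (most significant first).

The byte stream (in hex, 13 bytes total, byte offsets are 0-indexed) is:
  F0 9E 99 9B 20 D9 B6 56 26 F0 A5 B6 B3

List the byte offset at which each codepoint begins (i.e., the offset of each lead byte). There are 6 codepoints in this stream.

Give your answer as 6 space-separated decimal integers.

Answer: 0 4 5 7 8 9

Derivation:
Byte[0]=F0: 4-byte lead, need 3 cont bytes. acc=0x0
Byte[1]=9E: continuation. acc=(acc<<6)|0x1E=0x1E
Byte[2]=99: continuation. acc=(acc<<6)|0x19=0x799
Byte[3]=9B: continuation. acc=(acc<<6)|0x1B=0x1E65B
Completed: cp=U+1E65B (starts at byte 0)
Byte[4]=20: 1-byte ASCII. cp=U+0020
Byte[5]=D9: 2-byte lead, need 1 cont bytes. acc=0x19
Byte[6]=B6: continuation. acc=(acc<<6)|0x36=0x676
Completed: cp=U+0676 (starts at byte 5)
Byte[7]=56: 1-byte ASCII. cp=U+0056
Byte[8]=26: 1-byte ASCII. cp=U+0026
Byte[9]=F0: 4-byte lead, need 3 cont bytes. acc=0x0
Byte[10]=A5: continuation. acc=(acc<<6)|0x25=0x25
Byte[11]=B6: continuation. acc=(acc<<6)|0x36=0x976
Byte[12]=B3: continuation. acc=(acc<<6)|0x33=0x25DB3
Completed: cp=U+25DB3 (starts at byte 9)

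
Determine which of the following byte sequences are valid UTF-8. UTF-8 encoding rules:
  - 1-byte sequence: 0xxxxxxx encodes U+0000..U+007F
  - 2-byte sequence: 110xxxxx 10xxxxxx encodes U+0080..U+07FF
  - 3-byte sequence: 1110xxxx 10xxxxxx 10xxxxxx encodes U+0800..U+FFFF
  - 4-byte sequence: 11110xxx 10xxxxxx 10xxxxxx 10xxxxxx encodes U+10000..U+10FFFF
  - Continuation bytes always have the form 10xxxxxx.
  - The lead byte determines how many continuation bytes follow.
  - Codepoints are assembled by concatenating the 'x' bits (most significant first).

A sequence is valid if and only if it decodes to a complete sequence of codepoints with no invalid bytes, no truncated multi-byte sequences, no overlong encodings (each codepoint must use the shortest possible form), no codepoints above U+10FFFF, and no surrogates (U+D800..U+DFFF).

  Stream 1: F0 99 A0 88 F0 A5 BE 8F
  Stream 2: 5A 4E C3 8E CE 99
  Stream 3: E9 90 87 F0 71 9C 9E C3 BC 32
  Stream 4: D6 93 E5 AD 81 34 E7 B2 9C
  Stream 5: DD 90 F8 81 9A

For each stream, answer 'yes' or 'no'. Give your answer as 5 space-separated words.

Answer: yes yes no yes no

Derivation:
Stream 1: decodes cleanly. VALID
Stream 2: decodes cleanly. VALID
Stream 3: error at byte offset 4. INVALID
Stream 4: decodes cleanly. VALID
Stream 5: error at byte offset 2. INVALID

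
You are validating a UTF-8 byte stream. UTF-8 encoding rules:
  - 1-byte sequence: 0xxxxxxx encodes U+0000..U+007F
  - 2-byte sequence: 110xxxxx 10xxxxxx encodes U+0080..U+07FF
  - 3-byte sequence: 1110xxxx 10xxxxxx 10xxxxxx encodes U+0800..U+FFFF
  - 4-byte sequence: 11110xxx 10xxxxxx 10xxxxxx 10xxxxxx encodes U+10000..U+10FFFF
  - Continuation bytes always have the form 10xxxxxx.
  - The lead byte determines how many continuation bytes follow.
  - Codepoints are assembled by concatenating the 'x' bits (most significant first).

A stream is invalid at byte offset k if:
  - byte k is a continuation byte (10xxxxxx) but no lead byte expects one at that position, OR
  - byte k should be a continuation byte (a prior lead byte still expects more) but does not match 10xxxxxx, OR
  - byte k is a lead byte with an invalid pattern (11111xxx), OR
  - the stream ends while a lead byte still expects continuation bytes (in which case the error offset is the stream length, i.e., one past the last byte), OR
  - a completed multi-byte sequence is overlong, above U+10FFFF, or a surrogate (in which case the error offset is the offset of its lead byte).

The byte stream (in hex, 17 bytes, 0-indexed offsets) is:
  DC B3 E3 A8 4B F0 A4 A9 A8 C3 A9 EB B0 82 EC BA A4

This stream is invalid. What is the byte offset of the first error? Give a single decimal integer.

Byte[0]=DC: 2-byte lead, need 1 cont bytes. acc=0x1C
Byte[1]=B3: continuation. acc=(acc<<6)|0x33=0x733
Completed: cp=U+0733 (starts at byte 0)
Byte[2]=E3: 3-byte lead, need 2 cont bytes. acc=0x3
Byte[3]=A8: continuation. acc=(acc<<6)|0x28=0xE8
Byte[4]=4B: expected 10xxxxxx continuation. INVALID

Answer: 4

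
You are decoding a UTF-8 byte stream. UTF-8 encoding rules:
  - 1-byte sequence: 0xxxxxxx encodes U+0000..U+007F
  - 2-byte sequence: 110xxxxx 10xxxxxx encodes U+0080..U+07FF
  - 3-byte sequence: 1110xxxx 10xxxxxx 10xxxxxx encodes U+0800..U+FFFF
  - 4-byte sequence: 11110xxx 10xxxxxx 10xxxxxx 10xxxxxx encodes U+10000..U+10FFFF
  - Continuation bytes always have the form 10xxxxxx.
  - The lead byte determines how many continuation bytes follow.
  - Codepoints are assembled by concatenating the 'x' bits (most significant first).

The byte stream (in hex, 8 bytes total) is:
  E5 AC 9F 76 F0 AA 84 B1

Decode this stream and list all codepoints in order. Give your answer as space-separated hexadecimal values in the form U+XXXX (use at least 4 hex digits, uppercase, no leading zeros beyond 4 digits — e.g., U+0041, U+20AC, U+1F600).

Byte[0]=E5: 3-byte lead, need 2 cont bytes. acc=0x5
Byte[1]=AC: continuation. acc=(acc<<6)|0x2C=0x16C
Byte[2]=9F: continuation. acc=(acc<<6)|0x1F=0x5B1F
Completed: cp=U+5B1F (starts at byte 0)
Byte[3]=76: 1-byte ASCII. cp=U+0076
Byte[4]=F0: 4-byte lead, need 3 cont bytes. acc=0x0
Byte[5]=AA: continuation. acc=(acc<<6)|0x2A=0x2A
Byte[6]=84: continuation. acc=(acc<<6)|0x04=0xA84
Byte[7]=B1: continuation. acc=(acc<<6)|0x31=0x2A131
Completed: cp=U+2A131 (starts at byte 4)

Answer: U+5B1F U+0076 U+2A131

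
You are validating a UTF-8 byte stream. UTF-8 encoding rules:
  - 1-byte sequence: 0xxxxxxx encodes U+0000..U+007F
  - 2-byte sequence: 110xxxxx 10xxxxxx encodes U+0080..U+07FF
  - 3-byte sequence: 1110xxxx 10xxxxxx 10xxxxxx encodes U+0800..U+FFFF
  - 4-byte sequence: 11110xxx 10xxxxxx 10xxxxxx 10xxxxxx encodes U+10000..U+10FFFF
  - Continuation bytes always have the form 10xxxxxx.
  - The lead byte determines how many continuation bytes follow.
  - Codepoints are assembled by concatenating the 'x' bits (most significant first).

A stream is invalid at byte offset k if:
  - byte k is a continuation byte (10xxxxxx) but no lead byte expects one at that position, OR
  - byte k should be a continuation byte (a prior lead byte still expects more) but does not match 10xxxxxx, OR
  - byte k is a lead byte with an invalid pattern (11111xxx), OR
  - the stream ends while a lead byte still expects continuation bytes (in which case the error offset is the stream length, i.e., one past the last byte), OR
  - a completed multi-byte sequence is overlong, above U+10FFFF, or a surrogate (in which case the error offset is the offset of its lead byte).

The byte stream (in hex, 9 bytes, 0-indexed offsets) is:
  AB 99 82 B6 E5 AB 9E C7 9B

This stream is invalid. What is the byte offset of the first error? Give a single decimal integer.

Byte[0]=AB: INVALID lead byte (not 0xxx/110x/1110/11110)

Answer: 0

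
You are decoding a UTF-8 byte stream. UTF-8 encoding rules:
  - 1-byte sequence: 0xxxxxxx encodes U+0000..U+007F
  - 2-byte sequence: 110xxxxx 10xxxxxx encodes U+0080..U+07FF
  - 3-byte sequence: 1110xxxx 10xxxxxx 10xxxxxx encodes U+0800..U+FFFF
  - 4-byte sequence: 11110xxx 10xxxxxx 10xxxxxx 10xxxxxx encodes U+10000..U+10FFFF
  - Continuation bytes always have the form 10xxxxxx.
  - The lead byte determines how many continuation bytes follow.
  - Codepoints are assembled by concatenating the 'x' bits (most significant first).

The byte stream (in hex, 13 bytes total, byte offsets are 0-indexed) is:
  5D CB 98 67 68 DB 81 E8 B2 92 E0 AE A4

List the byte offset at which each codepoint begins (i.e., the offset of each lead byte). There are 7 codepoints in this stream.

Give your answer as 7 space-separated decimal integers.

Answer: 0 1 3 4 5 7 10

Derivation:
Byte[0]=5D: 1-byte ASCII. cp=U+005D
Byte[1]=CB: 2-byte lead, need 1 cont bytes. acc=0xB
Byte[2]=98: continuation. acc=(acc<<6)|0x18=0x2D8
Completed: cp=U+02D8 (starts at byte 1)
Byte[3]=67: 1-byte ASCII. cp=U+0067
Byte[4]=68: 1-byte ASCII. cp=U+0068
Byte[5]=DB: 2-byte lead, need 1 cont bytes. acc=0x1B
Byte[6]=81: continuation. acc=(acc<<6)|0x01=0x6C1
Completed: cp=U+06C1 (starts at byte 5)
Byte[7]=E8: 3-byte lead, need 2 cont bytes. acc=0x8
Byte[8]=B2: continuation. acc=(acc<<6)|0x32=0x232
Byte[9]=92: continuation. acc=(acc<<6)|0x12=0x8C92
Completed: cp=U+8C92 (starts at byte 7)
Byte[10]=E0: 3-byte lead, need 2 cont bytes. acc=0x0
Byte[11]=AE: continuation. acc=(acc<<6)|0x2E=0x2E
Byte[12]=A4: continuation. acc=(acc<<6)|0x24=0xBA4
Completed: cp=U+0BA4 (starts at byte 10)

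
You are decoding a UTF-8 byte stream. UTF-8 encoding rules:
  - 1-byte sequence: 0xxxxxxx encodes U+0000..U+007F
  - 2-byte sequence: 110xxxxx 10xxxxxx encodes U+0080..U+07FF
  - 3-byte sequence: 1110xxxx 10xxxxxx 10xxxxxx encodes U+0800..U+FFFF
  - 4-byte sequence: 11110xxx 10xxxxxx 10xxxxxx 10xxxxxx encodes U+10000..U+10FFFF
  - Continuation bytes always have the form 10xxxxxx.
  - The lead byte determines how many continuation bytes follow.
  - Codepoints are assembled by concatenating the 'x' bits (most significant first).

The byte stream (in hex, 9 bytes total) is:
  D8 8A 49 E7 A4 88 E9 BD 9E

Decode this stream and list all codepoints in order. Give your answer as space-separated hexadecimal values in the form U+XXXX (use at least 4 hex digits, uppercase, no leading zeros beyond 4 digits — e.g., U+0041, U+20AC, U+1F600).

Byte[0]=D8: 2-byte lead, need 1 cont bytes. acc=0x18
Byte[1]=8A: continuation. acc=(acc<<6)|0x0A=0x60A
Completed: cp=U+060A (starts at byte 0)
Byte[2]=49: 1-byte ASCII. cp=U+0049
Byte[3]=E7: 3-byte lead, need 2 cont bytes. acc=0x7
Byte[4]=A4: continuation. acc=(acc<<6)|0x24=0x1E4
Byte[5]=88: continuation. acc=(acc<<6)|0x08=0x7908
Completed: cp=U+7908 (starts at byte 3)
Byte[6]=E9: 3-byte lead, need 2 cont bytes. acc=0x9
Byte[7]=BD: continuation. acc=(acc<<6)|0x3D=0x27D
Byte[8]=9E: continuation. acc=(acc<<6)|0x1E=0x9F5E
Completed: cp=U+9F5E (starts at byte 6)

Answer: U+060A U+0049 U+7908 U+9F5E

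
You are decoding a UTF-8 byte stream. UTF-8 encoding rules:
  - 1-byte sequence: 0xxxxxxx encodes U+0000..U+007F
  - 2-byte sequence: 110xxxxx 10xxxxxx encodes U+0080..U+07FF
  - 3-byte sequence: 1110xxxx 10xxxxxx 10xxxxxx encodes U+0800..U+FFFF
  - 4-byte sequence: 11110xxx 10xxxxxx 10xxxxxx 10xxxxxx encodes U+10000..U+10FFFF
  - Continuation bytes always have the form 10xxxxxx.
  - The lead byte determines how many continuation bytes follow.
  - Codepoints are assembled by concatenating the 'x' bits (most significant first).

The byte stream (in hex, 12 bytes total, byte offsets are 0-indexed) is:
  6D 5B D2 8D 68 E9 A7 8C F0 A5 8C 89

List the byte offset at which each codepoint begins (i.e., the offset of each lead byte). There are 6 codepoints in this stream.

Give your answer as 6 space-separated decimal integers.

Answer: 0 1 2 4 5 8

Derivation:
Byte[0]=6D: 1-byte ASCII. cp=U+006D
Byte[1]=5B: 1-byte ASCII. cp=U+005B
Byte[2]=D2: 2-byte lead, need 1 cont bytes. acc=0x12
Byte[3]=8D: continuation. acc=(acc<<6)|0x0D=0x48D
Completed: cp=U+048D (starts at byte 2)
Byte[4]=68: 1-byte ASCII. cp=U+0068
Byte[5]=E9: 3-byte lead, need 2 cont bytes. acc=0x9
Byte[6]=A7: continuation. acc=(acc<<6)|0x27=0x267
Byte[7]=8C: continuation. acc=(acc<<6)|0x0C=0x99CC
Completed: cp=U+99CC (starts at byte 5)
Byte[8]=F0: 4-byte lead, need 3 cont bytes. acc=0x0
Byte[9]=A5: continuation. acc=(acc<<6)|0x25=0x25
Byte[10]=8C: continuation. acc=(acc<<6)|0x0C=0x94C
Byte[11]=89: continuation. acc=(acc<<6)|0x09=0x25309
Completed: cp=U+25309 (starts at byte 8)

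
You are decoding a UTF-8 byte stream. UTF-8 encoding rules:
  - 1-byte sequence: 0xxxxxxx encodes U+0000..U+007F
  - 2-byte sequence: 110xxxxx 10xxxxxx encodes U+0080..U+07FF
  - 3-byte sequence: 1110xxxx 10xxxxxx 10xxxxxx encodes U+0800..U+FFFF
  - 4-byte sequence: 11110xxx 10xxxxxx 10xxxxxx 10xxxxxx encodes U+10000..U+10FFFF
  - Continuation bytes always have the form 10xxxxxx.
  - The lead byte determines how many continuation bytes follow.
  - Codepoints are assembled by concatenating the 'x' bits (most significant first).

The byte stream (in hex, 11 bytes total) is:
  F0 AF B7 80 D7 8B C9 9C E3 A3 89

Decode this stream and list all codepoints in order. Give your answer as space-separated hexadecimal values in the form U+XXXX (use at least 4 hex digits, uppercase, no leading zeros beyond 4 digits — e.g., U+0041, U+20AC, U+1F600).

Answer: U+2FDC0 U+05CB U+025C U+38C9

Derivation:
Byte[0]=F0: 4-byte lead, need 3 cont bytes. acc=0x0
Byte[1]=AF: continuation. acc=(acc<<6)|0x2F=0x2F
Byte[2]=B7: continuation. acc=(acc<<6)|0x37=0xBF7
Byte[3]=80: continuation. acc=(acc<<6)|0x00=0x2FDC0
Completed: cp=U+2FDC0 (starts at byte 0)
Byte[4]=D7: 2-byte lead, need 1 cont bytes. acc=0x17
Byte[5]=8B: continuation. acc=(acc<<6)|0x0B=0x5CB
Completed: cp=U+05CB (starts at byte 4)
Byte[6]=C9: 2-byte lead, need 1 cont bytes. acc=0x9
Byte[7]=9C: continuation. acc=(acc<<6)|0x1C=0x25C
Completed: cp=U+025C (starts at byte 6)
Byte[8]=E3: 3-byte lead, need 2 cont bytes. acc=0x3
Byte[9]=A3: continuation. acc=(acc<<6)|0x23=0xE3
Byte[10]=89: continuation. acc=(acc<<6)|0x09=0x38C9
Completed: cp=U+38C9 (starts at byte 8)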